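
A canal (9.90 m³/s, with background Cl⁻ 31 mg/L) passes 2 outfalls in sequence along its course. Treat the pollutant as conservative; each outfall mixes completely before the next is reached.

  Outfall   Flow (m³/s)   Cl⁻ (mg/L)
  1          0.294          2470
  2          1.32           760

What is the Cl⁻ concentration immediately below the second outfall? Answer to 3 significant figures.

177 mg/L

After outfall 1: Q = 9.900 + 0.2940 = 10.19 m³/s; C = (9.900·31.00 + 0.2940·2470)/10.19 = 101.3 mg/L.
After outfall 2: Q = 10.19 + 1.320 = 11.51 m³/s; C = (10.19·101.3 + 1.320·760.0)/11.51 = 176.9 mg/L.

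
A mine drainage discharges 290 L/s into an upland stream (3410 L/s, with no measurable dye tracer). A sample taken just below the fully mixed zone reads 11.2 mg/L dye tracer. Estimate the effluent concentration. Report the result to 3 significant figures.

143 mg/L

Mass balance: 3410·0 + 290.0·Cₑ = 3700·11.20
→ Cₑ = (3700·11.20 − 3410·0) / 290.0 = 142.9 mg/L.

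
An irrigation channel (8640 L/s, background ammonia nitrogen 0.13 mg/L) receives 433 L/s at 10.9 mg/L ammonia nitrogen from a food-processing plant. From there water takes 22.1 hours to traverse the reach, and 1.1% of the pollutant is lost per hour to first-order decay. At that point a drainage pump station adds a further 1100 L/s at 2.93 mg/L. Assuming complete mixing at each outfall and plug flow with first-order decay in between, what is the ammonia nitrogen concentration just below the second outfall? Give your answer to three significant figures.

Conservation of mass: C = (8640·0.1300 + 433.0·10.90) / 9073 = 5843/9073 = 0.6440 mg/L; combined flow 9073 L/s.
1.1%/h lost → k = −ln(1 − 0.011) = 0.01106 h⁻¹.
First-order decay: C = 0.6440·exp(−k·t) = 0.6440·0.7831 = 0.5043 mg/L.
At the second outfall, C = (9073·0.5043 + 1100·2.930) / (9073 + 1100) = 0.7666 mg/L.

0.767 mg/L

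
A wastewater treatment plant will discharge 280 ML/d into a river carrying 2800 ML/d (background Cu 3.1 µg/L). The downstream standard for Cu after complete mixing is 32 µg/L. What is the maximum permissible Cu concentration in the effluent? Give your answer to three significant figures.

At the limit, (Qr·Cr + Qe·Cₑ)/(Qr + Qe) = 32:
Cₑ = (3080·32 − 2800·3.100) / 280.0 = 321.0 µg/L.

321 µg/L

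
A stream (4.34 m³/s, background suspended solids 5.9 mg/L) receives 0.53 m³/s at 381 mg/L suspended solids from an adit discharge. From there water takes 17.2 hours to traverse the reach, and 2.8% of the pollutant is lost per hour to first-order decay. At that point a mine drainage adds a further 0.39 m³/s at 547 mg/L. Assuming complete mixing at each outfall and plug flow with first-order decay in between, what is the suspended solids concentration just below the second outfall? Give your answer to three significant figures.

67.1 mg/L

After mixing, C = (4.340·5.900 + 0.5300·381.0) / 4.870 = 227.5/4.870 = 46.72 mg/L; combined flow 4.870 m³/s.
2.8%/h lost → k = −ln(1 − 0.028) = 0.02840 h⁻¹.
Decay over the reach: 46.72·exp(−kt) = 46.72·0.6136 = 28.67 mg/L.
At the second outfall, C = (4.870·28.67 + 0.3900·547.0) / (4.870 + 0.3900) = 67.10 mg/L.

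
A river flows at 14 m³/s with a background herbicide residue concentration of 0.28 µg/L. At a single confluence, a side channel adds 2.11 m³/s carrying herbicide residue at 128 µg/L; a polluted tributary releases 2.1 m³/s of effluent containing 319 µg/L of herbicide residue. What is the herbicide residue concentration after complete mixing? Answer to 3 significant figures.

Mass balance: C = (14.00·0.2800 + 2.110·128.0 + 2.100·319.0) / 18.21 = 943.9/18.21 = 51.83 µg/L.

51.8 µg/L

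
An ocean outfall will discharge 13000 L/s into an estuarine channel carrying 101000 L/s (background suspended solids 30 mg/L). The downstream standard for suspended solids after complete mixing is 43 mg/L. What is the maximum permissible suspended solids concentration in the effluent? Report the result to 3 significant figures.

At the limit, (Qr·Cr + Qe·Cₑ)/(Qr + Qe) = 43:
Cₑ = (114000·43 − 101000·30.00) / 13000 = 144.0 mg/L.

144 mg/L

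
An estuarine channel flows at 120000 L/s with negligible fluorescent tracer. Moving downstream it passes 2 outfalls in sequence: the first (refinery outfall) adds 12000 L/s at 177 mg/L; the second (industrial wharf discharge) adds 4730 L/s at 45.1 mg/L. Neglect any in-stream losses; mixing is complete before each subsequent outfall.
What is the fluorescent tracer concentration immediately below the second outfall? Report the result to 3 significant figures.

After outfall 1: Q = 120000 + 12000 = 132000 L/s; C = (120000·0 + 12000·177.0)/132000 = 16.09 mg/L.
After outfall 2: Q = 132000 + 4730 = 136700 L/s; C = (132000·16.09 + 4730·45.10)/136700 = 17.09 mg/L.

17.1 mg/L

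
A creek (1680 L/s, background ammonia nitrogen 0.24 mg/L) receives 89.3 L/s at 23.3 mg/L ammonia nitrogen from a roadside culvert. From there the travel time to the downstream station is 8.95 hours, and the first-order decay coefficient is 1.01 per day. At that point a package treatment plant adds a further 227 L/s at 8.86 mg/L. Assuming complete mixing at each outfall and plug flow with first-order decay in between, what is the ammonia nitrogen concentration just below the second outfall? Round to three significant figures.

1.86 mg/L

After mixing, C = (1680·0.2400 + 89.30·23.30) / 1769 = 2484/1769 = 1.404 mg/L; combined flow 1769 L/s.
After decay, C = 1.404 × e^(−kt) = 1.404 × 0.6862 = 0.9633 mg/L.
At the second outfall, C = (1769·0.9633 + 227.0·8.860) / (1769 + 227.0) = 1.861 mg/L.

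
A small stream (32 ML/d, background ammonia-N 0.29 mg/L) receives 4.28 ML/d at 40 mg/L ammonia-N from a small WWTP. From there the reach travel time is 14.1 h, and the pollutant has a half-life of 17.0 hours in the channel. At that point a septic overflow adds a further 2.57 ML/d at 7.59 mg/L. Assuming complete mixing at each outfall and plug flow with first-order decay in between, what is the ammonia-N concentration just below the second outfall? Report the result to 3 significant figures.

Conservation of mass: C = (32.00·0.2900 + 4.280·40.00) / 36.28 = 180.5/36.28 = 4.975 mg/L; combined flow 36.28 ML/d.
Half-life 17.0 h → k = ln 2 / 17.0 = 0.04077 h⁻¹ = 0.9786 d⁻¹.
Decay over the reach: 4.975·exp(−kt) = 4.975·0.5628 = 2.800 mg/L.
Second outfall: C = (36.28·2.800 + 2.570·7.590)/38.85 = 3.116 mg/L.

3.12 mg/L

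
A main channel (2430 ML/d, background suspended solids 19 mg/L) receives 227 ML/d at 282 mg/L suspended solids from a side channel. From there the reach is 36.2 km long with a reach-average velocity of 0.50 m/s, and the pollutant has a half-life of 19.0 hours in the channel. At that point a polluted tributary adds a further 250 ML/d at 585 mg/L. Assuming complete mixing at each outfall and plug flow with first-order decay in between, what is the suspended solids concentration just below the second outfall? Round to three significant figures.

68.5 mg/L

Mixed concentration C = ΣQC/ΣQ = (2430·19.00 + 227.0·282.0) / 2657 = 110200/2657 = 41.47 mg/L; combined flow 2657 ML/d.
Travel time t = 36.2·1000 / 0.50 = 72400 s = 20.11 h.
Half-life 19.0 h → k = ln 2 / 19.0 = 0.03648 h⁻¹ = 0.8756 d⁻¹.
First-order decay: C = 41.47·exp(−k·t) = 41.47·0.4801 = 19.91 mg/L.
Second outfall: C = (2657·19.91 + 250.0·585.0)/2907 = 68.51 mg/L.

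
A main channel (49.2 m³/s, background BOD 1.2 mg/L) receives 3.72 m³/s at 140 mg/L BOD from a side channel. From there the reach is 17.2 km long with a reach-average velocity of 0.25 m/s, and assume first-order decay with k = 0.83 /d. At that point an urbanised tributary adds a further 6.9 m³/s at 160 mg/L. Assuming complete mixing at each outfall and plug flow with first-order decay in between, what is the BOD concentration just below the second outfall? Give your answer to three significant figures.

Mixed concentration C = ΣQC/ΣQ = (49.20·1.200 + 3.720·140.0) / 52.92 = 579.8/52.92 = 10.96 mg/L; combined flow 52.92 m³/s.
Travel time t = 17.2·1000 / 0.25 = 68800 s = 19.11 h.
After decay, C = 10.96 × e^(−kt) = 10.96 × 0.5164 = 5.658 mg/L.
Second outfall: C = (52.92·5.658 + 6.900·160.0)/59.82 = 23.46 mg/L.

23.5 mg/L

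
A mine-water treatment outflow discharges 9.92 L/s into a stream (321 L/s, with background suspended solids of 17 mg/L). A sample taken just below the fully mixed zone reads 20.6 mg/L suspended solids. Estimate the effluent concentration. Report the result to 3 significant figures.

137 mg/L

Mass balance: 321.0·17.00 + 9.920·Cₑ = 330.9·20.60
→ Cₑ = (330.9·20.60 − 321.0·17.00) / 9.920 = 137.1 mg/L.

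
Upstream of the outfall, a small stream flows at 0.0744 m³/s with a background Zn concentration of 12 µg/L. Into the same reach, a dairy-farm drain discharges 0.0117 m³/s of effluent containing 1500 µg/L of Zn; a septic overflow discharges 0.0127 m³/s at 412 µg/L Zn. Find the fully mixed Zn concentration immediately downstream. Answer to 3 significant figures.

Mixed concentration C = ΣQC/ΣQ = (0.07440·12.00 + 0.01170·1500 + 0.01270·412.0) / 0.09880 = 23.68/0.09880 = 239.6 µg/L.

240 µg/L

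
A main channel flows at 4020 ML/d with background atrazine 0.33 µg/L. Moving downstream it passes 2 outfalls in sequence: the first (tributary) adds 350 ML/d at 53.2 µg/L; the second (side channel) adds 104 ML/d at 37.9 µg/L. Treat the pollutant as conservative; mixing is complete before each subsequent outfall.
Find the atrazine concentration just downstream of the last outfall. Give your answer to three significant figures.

5.34 µg/L

Outfall 1: combined Q = 4370 ML/d; C = (4020·0.3300 + 350.0·53.20)/4370 = 4.564 µg/L.
Outfall 2: combined Q = 4474 ML/d; C = (4370·4.564 + 104.0·37.90)/4474 = 5.339 µg/L.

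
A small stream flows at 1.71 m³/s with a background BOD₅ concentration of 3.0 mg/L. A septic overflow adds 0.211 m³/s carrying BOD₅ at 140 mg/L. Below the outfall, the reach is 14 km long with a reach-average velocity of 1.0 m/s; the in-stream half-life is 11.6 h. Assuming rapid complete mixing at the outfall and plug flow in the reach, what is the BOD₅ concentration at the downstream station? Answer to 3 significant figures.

14.3 mg/L

Conservation of mass: C = (1.710·3.000 + 0.2110·140.0) / 1.921 = 34.67/1.921 = 18.05 mg/L.
Travel time t = 14·1000 / 1.0 = 14000 s = 3.889 h.
Half-life 11.6 h → k = ln 2 / 11.6 = 0.05975 h⁻¹ = 1.434 d⁻¹.
Applying C = C₀e^(−kt): 18.05 × 0.7926 = 14.31 mg/L.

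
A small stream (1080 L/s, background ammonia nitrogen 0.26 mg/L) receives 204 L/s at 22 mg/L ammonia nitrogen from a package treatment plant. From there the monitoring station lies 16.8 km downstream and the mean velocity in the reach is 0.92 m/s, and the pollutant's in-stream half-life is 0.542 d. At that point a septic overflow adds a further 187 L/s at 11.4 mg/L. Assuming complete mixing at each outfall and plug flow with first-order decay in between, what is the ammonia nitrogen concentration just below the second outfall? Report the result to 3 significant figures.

3.92 mg/L

After mixing, C = (1080·0.2600 + 204.0·22.00) / 1284 = 4769/1284 = 3.714 mg/L; combined flow 1284 L/s.
Travel time t = 16.8·1000 / 0.92 = 18260 s = 5.072 h.
Half-life 0.542 d → k = ln 2 / 0.542 = 1.279 d⁻¹.
Applying C = C₀e^(−kt): 3.714 × 0.7632 = 2.834 mg/L.
At the second outfall, C = (1284·2.834 + 187.0·11.40) / (1284 + 187.0) = 3.923 mg/L.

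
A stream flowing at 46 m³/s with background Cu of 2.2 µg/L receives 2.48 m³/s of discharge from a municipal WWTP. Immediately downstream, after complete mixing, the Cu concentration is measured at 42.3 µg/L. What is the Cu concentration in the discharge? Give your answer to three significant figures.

786 µg/L

Mass balance: 46.00·2.200 + 2.480·Cₑ = 48.48·42.30
→ Cₑ = (48.48·42.30 − 46.00·2.200) / 2.480 = 786.1 µg/L.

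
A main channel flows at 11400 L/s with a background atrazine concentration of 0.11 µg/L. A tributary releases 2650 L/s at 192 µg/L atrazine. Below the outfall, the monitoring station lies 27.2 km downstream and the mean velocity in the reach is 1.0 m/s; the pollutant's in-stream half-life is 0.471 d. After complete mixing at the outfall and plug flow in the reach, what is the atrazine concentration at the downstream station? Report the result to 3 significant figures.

Conservation of mass: C = (11400·0.1100 + 2650·192.0) / 14050 = 510100/14050 = 36.30 µg/L.
Travel time t = 27.2·1000 / 1.0 = 27200 s = 7.556 h.
Half-life 0.471 d → k = ln 2 / 0.471 = 1.472 d⁻¹.
Decay over the reach: 36.30·exp(−kt) = 36.30·0.6292 = 22.84 µg/L.

22.8 µg/L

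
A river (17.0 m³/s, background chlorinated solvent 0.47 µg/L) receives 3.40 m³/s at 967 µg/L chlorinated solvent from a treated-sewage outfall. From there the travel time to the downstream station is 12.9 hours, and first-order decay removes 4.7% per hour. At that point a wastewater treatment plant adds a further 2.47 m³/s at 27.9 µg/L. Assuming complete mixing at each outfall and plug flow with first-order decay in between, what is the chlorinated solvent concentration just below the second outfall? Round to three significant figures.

After mixing, C = (17.00·0.4700 + 3.400·967.0) / 20.40 = 3296/20.40 = 161.6 µg/L; combined flow 20.40 m³/s.
4.7%/h lost → k = −ln(1 − 0.047) = 0.04814 h⁻¹.
After decay, C = 161.6 × e^(−kt) = 161.6 × 0.5374 = 86.82 µg/L.
Second outfall: C = (20.40·86.82 + 2.470·27.90)/22.87 = 80.46 µg/L.

80.5 µg/L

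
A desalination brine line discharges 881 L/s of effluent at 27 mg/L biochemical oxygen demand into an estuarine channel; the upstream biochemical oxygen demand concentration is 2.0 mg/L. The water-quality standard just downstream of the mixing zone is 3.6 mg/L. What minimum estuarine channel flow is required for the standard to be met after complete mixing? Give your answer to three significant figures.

12900 L/s

Set C_mix = 3.6: (Q·2.000 + 881.0·27.00) / (Q + 881.0) = 3.6
→ Q = 881.0·(27.00 − 3.6)/(3.6 − 2.000) = 12880 L/s.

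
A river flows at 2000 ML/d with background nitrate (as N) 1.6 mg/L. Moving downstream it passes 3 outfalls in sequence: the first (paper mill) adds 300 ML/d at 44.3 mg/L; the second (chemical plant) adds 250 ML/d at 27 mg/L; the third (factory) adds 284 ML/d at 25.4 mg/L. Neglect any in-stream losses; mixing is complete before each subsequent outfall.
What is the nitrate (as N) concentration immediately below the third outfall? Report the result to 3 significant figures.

10.7 mg/L

Outfall 1: combined Q = 2300 ML/d; C = (2000·1.600 + 300.0·44.30)/2300 = 7.170 mg/L.
Outfall 2: combined Q = 2550 ML/d; C = (2300·7.170 + 250.0·27.00)/2550 = 9.114 mg/L.
Outfall 3: combined Q = 2834 ML/d; C = (2550·9.114 + 284.0·25.40)/2834 = 10.75 mg/L.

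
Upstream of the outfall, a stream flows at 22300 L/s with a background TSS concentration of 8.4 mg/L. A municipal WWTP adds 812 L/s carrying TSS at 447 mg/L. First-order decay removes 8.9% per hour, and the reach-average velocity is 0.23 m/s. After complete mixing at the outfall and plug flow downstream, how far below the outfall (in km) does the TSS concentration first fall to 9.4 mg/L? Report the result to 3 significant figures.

8.26 km

Mass balance: C = (22300·8.400 + 812.0·447.0) / 23110 = 550300/23110 = 23.81 mg/L.
8.9%/h lost → k = −ln(1 − 0.089) = 0.09321 h⁻¹.
Set 23.81·exp(−k·t) = 9.4 → t = ln(23.81/9.4)/k = 35890 s = 9.970 h.
Distance = v·t = 0.23·35890 = 8256 m = 8.256 km.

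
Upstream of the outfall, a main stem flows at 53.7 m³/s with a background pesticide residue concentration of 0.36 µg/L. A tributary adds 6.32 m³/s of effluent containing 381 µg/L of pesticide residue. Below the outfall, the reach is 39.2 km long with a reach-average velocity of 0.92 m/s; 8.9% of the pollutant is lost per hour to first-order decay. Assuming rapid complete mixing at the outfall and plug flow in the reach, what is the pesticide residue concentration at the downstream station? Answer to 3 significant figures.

After mixing, C = (53.70·0.3600 + 6.320·381.0) / 60.02 = 2427/60.02 = 40.44 µg/L.
Travel time t = 39.2·1000 / 0.92 = 42610 s = 11.84 h.
8.9%/h lost → k = −ln(1 − 0.089) = 0.09321 h⁻¹.
Applying C = C₀e^(−kt): 40.44 × 0.3318 = 13.42 µg/L.

13.4 µg/L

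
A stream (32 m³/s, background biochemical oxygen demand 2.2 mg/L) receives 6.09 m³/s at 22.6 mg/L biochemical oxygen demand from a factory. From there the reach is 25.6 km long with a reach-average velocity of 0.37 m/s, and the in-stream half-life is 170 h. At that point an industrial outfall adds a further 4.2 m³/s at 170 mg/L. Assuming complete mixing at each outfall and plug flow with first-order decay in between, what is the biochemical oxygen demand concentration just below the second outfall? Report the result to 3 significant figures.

Mass balance: C = (32.00·2.200 + 6.090·22.60) / 38.09 = 208.0/38.09 = 5.462 mg/L; combined flow 38.09 m³/s.
Travel time t = 25.6·1000 / 0.37 = 69190 s = 19.22 h.
Half-life 170 h → k = ln 2 / 170 = 0.004077 h⁻¹ = 0.09786 d⁻¹.
Decay over the reach: 5.462·exp(−kt) = 5.462·0.9246 = 5.050 mg/L.
At the second outfall, C = (38.09·5.050 + 4.200·170.0) / (38.09 + 4.200) = 21.43 mg/L.

21.4 mg/L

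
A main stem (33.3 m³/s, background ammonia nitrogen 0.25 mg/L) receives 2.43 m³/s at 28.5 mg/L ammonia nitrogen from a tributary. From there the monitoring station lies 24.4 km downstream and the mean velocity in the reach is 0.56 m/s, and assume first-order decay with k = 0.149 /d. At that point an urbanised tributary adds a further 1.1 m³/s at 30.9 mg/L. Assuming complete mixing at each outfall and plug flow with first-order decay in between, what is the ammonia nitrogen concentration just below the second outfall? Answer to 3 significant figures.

Flow-weighted average: C = (33.30·0.2500 + 2.430·28.50) / 35.73 = 77.58/35.73 = 2.171 mg/L; combined flow 35.73 m³/s.
Travel time t = 24.4·1000 / 0.56 = 43570 s = 12.10 h.
Applying C = C₀e^(−kt): 2.171 × 0.9276 = 2.014 mg/L.
At the second outfall, C = (35.73·2.014 + 1.100·30.90) / (35.73 + 1.100) = 2.877 mg/L.

2.88 mg/L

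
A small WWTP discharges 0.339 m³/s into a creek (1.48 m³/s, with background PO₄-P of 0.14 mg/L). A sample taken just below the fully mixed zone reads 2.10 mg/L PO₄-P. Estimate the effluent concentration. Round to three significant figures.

Mass balance: 1.480·0.1400 + 0.3390·Cₑ = 1.819·2.100
→ Cₑ = (1.819·2.100 − 1.480·0.1400) / 0.3390 = 10.66 mg/L.

10.7 mg/L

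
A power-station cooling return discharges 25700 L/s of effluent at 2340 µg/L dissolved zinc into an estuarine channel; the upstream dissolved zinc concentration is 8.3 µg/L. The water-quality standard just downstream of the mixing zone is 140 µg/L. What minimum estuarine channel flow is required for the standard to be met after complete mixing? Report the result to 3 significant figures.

429000 L/s

Set C_mix = 140: (Q·8.300 + 25700·2340) / (Q + 25700) = 140
→ Q = 25700·(2340 − 140)/(140 − 8.300) = 429300 L/s.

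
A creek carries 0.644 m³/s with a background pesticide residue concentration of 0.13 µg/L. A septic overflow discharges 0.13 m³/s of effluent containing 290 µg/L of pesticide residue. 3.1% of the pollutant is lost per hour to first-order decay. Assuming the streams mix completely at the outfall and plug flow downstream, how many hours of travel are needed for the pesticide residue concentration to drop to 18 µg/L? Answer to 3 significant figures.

31.7 h

Mass balance: C = (0.6440·0.1300 + 0.1300·290.0) / 0.7740 = 37.78/0.7740 = 48.82 µg/L.
3.1%/h lost → k = −ln(1 − 0.031) = 0.03149 h⁻¹.
48.82·exp(−k·t) = 18 → t = ln(48.82/18)/k = 114100 s = 31.68 h.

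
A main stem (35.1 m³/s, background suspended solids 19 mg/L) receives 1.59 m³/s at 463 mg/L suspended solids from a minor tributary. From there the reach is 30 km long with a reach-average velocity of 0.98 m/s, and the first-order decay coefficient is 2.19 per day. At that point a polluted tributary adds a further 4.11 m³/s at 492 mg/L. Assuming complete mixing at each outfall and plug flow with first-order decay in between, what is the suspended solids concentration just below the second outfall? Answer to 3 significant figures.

65.4 mg/L

Flow-weighted average: C = (35.10·19.00 + 1.590·463.0) / 36.69 = 1403/36.69 = 38.24 mg/L; combined flow 36.69 m³/s.
Travel time t = 30·1000 / 0.98 = 30610 s = 8.503 h.
Applying C = C₀e^(−kt): 38.24 × 0.4603 = 17.60 mg/L.
At the second outfall, C = (36.69·17.60 + 4.110·492.0) / (36.69 + 4.110) = 65.39 mg/L.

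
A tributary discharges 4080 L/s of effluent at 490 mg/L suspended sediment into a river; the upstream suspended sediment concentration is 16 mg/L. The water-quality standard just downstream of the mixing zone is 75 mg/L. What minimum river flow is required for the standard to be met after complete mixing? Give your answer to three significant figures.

28700 L/s

Set C_mix = 75: (Q·16.00 + 4080·490.0) / (Q + 4080) = 75
→ Q = 4080·(490.0 − 75)/(75 − 16.00) = 28700 L/s.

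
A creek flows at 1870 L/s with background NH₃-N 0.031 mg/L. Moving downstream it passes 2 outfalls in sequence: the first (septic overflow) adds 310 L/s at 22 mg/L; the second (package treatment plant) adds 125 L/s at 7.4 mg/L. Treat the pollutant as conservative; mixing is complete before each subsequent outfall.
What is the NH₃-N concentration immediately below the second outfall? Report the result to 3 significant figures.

3.39 mg/L

After outfall 1: Q = 1870 + 310.0 = 2180 L/s; C = (1870·0.03100 + 310.0·22.00)/2180 = 3.155 mg/L.
After outfall 2: Q = 2180 + 125.0 = 2305 L/s; C = (2180·3.155 + 125.0·7.400)/2305 = 3.385 mg/L.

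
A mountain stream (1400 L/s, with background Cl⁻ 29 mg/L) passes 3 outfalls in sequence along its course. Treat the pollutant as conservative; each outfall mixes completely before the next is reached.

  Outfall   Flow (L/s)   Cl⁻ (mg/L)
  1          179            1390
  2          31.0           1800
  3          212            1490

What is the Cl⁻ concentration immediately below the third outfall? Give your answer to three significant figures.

363 mg/L

Outfall 1: combined Q = 1579 L/s; C = (1400·29.00 + 179.0·1390)/1579 = 183.3 mg/L.
Outfall 2: combined Q = 1610 L/s; C = (1579·183.3 + 31.00·1800)/1610 = 214.4 mg/L.
Outfall 3: combined Q = 1822 L/s; C = (1610·214.4 + 212.0·1490)/1822 = 362.8 mg/L.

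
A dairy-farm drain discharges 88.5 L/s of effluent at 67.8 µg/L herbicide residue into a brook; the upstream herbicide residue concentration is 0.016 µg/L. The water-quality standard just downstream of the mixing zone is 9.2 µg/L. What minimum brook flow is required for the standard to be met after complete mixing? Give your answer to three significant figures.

Set C_mix = 9.2: (Q·0.01600 + 88.50·67.80) / (Q + 88.50) = 9.2
→ Q = 88.50·(67.80 − 9.2)/(9.2 − 0.01600) = 564.7 L/s.

565 L/s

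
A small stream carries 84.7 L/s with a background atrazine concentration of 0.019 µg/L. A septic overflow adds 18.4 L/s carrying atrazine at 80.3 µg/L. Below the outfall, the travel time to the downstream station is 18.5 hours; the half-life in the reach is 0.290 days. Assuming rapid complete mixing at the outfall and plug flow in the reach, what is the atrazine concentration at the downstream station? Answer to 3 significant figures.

Flow-weighted average: C = (84.70·0.01900 + 18.40·80.30) / 103.1 = 1479/103.1 = 14.35 µg/L.
Half-life 0.290 d → k = ln 2 / 0.290 = 2.390 d⁻¹.
After decay, C = 14.35 × e^(−kt) = 14.35 × 0.1584 = 2.273 µg/L.

2.27 µg/L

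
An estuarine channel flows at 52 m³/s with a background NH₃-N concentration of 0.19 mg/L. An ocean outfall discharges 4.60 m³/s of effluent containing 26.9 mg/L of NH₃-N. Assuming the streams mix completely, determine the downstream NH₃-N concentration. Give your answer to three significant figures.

2.36 mg/L

Mixed concentration C = ΣQC/ΣQ = (52.00·0.1900 + 4.600·26.90) / 56.60 = 133.6/56.60 = 2.361 mg/L.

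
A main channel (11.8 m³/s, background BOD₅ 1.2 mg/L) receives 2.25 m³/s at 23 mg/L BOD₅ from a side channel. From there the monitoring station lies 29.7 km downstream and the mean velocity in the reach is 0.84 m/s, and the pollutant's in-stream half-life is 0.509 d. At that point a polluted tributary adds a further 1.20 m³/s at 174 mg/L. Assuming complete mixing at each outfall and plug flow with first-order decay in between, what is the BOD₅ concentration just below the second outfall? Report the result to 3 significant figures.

After mixing, C = (11.80·1.200 + 2.250·23.00) / 14.05 = 65.91/14.05 = 4.691 mg/L; combined flow 14.05 m³/s.
Travel time t = 29.7·1000 / 0.84 = 35360 s = 9.821 h.
Half-life 0.509 d → k = ln 2 / 0.509 = 1.362 d⁻¹.
After decay, C = 4.691 × e^(−kt) = 4.691 × 0.5728 = 2.687 mg/L.
Second outfall: C = (14.05·2.687 + 1.200·174.0)/15.25 = 16.17 mg/L.

16.2 mg/L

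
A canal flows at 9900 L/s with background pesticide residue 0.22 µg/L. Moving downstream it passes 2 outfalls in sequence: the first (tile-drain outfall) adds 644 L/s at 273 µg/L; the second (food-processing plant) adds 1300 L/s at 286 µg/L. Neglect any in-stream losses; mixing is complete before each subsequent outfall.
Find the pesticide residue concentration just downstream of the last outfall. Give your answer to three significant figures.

46.4 µg/L

Below outfall 1: Q → 10540 L/s, C = (9900·0.2200 + 644.0·273.0)/10540 = 16.88 µg/L.
Below outfall 2: Q → 11840 L/s, C = (10540·16.88 + 1300·286.0)/11840 = 46.42 µg/L.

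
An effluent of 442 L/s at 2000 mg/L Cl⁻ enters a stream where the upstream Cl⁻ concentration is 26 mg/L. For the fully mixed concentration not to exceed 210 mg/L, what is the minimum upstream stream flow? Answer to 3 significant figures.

4300 L/s

Set C_mix = 210: (Q·26.00 + 442.0·2000) / (Q + 442.0) = 210
→ Q = 442.0·(2000 − 210)/(210 − 26.00) = 4300 L/s.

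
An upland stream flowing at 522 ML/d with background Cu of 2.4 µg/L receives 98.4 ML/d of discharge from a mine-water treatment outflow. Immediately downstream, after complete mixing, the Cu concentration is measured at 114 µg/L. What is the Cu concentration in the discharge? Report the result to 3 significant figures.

706 µg/L

Mass balance: 522.0·2.400 + 98.40·Cₑ = 620.4·114.0
→ Cₑ = (620.4·114.0 − 522.0·2.400) / 98.40 = 706.0 µg/L.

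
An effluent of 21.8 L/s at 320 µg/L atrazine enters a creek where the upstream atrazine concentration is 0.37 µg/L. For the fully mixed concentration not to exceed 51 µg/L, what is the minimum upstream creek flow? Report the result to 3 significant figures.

116 L/s

Set C_mix = 51: (Q·0.3700 + 21.80·320.0) / (Q + 21.80) = 51
→ Q = 21.80·(320.0 − 51)/(51 − 0.3700) = 115.8 L/s.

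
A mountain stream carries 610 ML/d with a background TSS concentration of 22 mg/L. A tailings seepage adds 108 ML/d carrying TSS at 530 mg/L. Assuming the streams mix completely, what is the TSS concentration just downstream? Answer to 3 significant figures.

98.4 mg/L

Flow-weighted average: C = (610.0·22.00 + 108.0·530.0) / 718.0 = 70660/718.0 = 98.41 mg/L.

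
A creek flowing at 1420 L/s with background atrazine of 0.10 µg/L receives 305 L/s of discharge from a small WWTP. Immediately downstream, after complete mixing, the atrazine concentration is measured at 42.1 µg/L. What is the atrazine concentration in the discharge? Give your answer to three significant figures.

Mass balance: 1420·0.1000 + 305.0·Cₑ = 1725·42.10
→ Cₑ = (1725·42.10 − 1420·0.1000) / 305.0 = 237.6 µg/L.

238 µg/L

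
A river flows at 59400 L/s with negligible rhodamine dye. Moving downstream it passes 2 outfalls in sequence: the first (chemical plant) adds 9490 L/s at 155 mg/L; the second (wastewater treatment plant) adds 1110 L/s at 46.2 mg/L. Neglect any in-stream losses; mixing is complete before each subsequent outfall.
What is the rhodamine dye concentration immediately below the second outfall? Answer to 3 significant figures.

Below outfall 1: Q → 68890 L/s, C = (59400·0 + 9490·155.0)/68890 = 21.35 mg/L.
Below outfall 2: Q → 70000 L/s, C = (68890·21.35 + 1110·46.20)/70000 = 21.75 mg/L.

21.7 mg/L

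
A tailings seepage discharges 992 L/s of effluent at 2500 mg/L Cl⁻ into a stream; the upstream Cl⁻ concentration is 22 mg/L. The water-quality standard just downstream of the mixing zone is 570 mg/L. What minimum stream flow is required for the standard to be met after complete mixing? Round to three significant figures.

Set C_mix = 570: (Q·22.00 + 992.0·2500) / (Q + 992.0) = 570
→ Q = 992.0·(2500 − 570)/(570 − 22.00) = 3494 L/s.

3490 L/s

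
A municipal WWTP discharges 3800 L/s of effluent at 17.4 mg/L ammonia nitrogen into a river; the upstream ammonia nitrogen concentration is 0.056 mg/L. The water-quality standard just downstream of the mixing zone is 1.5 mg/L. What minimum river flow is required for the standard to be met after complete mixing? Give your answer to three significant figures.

Set C_mix = 1.5: (Q·0.05600 + 3800·17.40) / (Q + 3800) = 1.5
→ Q = 3800·(17.40 − 1.5)/(1.5 − 0.05600) = 41840 L/s.

41800 L/s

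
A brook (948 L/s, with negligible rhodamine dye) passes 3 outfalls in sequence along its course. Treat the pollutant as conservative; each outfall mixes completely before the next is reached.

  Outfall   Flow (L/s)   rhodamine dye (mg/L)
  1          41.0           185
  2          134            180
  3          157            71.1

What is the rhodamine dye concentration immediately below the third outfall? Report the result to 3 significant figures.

Below outfall 1: Q → 989.0 L/s, C = (948.0·0 + 41.00·185.0)/989.0 = 7.669 mg/L.
Below outfall 2: Q → 1123 L/s, C = (989.0·7.669 + 134.0·180.0)/1123 = 28.23 mg/L.
Below outfall 3: Q → 1280 L/s, C = (1123·28.23 + 157.0·71.10)/1280 = 33.49 mg/L.

33.5 mg/L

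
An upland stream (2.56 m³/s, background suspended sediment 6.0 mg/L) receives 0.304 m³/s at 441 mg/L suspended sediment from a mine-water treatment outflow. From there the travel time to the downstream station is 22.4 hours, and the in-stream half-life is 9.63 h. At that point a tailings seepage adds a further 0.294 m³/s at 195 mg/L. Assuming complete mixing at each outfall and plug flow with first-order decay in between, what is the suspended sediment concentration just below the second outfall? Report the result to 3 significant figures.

Conservation of mass: C = (2.560·6.000 + 0.3040·441.0) / 2.864 = 149.4/2.864 = 52.17 mg/L; combined flow 2.864 m³/s.
Half-life 9.63 h → k = ln 2 / 9.63 = 0.07198 h⁻¹ = 1.727 d⁻¹.
First-order decay: C = 52.17·exp(−k·t) = 52.17·0.1994 = 10.40 mg/L.
At the second outfall, C = (2.864·10.40 + 0.2940·195.0) / (2.864 + 0.2940) = 27.59 mg/L.

27.6 mg/L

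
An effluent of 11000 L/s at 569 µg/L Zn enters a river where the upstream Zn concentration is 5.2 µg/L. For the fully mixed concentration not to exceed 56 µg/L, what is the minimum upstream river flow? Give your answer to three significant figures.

111000 L/s

Set C_mix = 56: (Q·5.200 + 11000·569.0) / (Q + 11000) = 56
→ Q = 11000·(569.0 − 56)/(56 − 5.200) = 111100 L/s.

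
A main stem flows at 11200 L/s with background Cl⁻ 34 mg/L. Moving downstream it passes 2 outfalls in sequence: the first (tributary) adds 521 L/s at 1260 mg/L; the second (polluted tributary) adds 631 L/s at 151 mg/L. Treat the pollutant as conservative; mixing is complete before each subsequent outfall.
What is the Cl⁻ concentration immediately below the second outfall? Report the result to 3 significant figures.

After outfall 1: Q = 11200 + 521.0 = 11720 L/s; C = (11200·34.00 + 521.0·1260)/11720 = 88.50 mg/L.
After outfall 2: Q = 11720 + 631.0 = 12350 L/s; C = (11720·88.50 + 631.0·151.0)/12350 = 91.69 mg/L.

91.7 mg/L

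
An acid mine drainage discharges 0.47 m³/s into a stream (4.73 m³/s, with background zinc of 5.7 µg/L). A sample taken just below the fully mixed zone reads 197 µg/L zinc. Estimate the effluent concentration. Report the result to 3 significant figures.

2120 µg/L

Mass balance: 4.730·5.700 + 0.4700·Cₑ = 5.200·197.0
→ Cₑ = (5.200·197.0 − 4.730·5.700) / 0.4700 = 2122 µg/L.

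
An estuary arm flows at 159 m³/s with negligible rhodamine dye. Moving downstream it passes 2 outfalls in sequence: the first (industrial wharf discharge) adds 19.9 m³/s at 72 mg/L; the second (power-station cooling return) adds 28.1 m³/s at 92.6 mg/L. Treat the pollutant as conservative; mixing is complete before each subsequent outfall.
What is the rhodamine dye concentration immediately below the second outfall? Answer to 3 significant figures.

After outfall 1: Q = 159.0 + 19.90 = 178.9 m³/s; C = (159.0·0 + 19.90·72.00)/178.9 = 8.009 mg/L.
After outfall 2: Q = 178.9 + 28.10 = 207.0 m³/s; C = (178.9·8.009 + 28.10·92.60)/207.0 = 19.49 mg/L.

19.5 mg/L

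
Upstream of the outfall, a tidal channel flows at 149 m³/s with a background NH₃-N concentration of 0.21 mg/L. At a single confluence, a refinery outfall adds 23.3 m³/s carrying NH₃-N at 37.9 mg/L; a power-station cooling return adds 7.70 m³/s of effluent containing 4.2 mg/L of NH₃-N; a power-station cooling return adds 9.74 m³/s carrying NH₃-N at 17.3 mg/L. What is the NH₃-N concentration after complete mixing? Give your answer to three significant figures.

5.88 mg/L

After mixing, C = (149.0·0.2100 + 23.30·37.90 + 7.700·4.200 + 9.740·17.30) / 189.7 = 1115/189.7 = 5.878 mg/L.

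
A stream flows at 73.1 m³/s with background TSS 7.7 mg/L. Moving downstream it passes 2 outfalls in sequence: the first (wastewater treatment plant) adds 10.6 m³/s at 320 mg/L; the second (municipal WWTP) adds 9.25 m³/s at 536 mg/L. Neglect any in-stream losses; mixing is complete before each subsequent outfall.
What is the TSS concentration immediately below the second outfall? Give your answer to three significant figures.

95.9 mg/L

Below outfall 1: Q → 83.70 m³/s, C = (73.10·7.700 + 10.60·320.0)/83.70 = 47.25 mg/L.
Below outfall 2: Q → 92.95 m³/s, C = (83.70·47.25 + 9.250·536.0)/92.95 = 95.89 mg/L.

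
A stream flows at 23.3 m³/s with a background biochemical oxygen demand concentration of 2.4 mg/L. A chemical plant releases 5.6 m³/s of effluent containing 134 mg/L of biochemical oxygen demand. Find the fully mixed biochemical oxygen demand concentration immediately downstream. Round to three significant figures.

Conservation of mass: C = (23.30·2.400 + 5.600·134.0) / 28.90 = 806.3/28.90 = 27.90 mg/L.

27.9 mg/L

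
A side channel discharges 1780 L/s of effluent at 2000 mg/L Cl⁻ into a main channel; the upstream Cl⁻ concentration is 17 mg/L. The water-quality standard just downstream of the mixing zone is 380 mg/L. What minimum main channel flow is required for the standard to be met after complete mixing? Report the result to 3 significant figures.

7940 L/s

Set C_mix = 380: (Q·17.00 + 1780·2000) / (Q + 1780) = 380
→ Q = 1780·(2000 − 380)/(380 − 17.00) = 7944 L/s.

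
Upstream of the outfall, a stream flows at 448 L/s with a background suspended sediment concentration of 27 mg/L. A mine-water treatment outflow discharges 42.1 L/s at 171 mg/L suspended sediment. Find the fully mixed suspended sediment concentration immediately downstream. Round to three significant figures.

39.4 mg/L

Conservation of mass: C = (448.0·27.00 + 42.10·171.0) / 490.1 = 19300/490.1 = 39.37 mg/L.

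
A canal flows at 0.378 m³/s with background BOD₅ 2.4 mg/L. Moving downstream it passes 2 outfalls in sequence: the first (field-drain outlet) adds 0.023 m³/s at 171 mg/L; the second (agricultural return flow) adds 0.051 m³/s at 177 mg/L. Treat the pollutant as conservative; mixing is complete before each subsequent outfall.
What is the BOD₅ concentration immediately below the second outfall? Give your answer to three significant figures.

30.7 mg/L

Outfall 1: combined Q = 0.4010 m³/s; C = (0.3780·2.400 + 0.02300·171.0)/0.4010 = 12.07 mg/L.
Outfall 2: combined Q = 0.4520 m³/s; C = (0.4010·12.07 + 0.05100·177.0)/0.4520 = 30.68 mg/L.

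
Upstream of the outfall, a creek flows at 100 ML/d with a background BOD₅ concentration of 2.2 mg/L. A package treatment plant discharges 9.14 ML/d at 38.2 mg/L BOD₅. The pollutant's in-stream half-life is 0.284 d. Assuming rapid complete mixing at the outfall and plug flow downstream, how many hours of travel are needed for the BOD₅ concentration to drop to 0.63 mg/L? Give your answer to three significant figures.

20.8 h

Mixed concentration C = ΣQC/ΣQ = (100.0·2.200 + 9.140·38.20) / 109.1 = 569.1/109.1 = 5.215 mg/L.
Half-life 0.284 d → k = ln 2 / 0.284 = 2.441 d⁻¹.
5.215·exp(−k·t) = 0.63 → t = ln(5.215/0.63)/k = 74820 s = 20.78 h.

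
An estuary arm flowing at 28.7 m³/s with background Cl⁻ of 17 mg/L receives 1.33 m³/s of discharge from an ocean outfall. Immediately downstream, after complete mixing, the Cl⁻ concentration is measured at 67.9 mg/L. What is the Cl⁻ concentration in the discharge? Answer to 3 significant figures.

Mass balance: 28.70·17.00 + 1.330·Cₑ = 30.03·67.90
→ Cₑ = (30.03·67.90 − 28.70·17.00) / 1.330 = 1166 mg/L.

1170 mg/L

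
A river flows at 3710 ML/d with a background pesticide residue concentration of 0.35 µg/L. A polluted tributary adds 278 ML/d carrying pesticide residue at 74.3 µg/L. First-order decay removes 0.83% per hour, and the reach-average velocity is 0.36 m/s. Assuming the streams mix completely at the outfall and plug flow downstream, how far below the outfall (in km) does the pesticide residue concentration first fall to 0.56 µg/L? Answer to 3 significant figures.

355 km

Mass balance: C = (3710·0.3500 + 278.0·74.30) / 3988 = 21950/3988 = 5.505 µg/L.
0.83%/h lost → k = −ln(1 − 0.0083) = 0.008335 h⁻¹.
Set 5.505·exp(−k·t) = 0.56 → t = ln(5.505/0.56)/k = 987200 s = 274.2 h.
Distance = v·t = 0.36·987200 = 355400 m = 355.4 km.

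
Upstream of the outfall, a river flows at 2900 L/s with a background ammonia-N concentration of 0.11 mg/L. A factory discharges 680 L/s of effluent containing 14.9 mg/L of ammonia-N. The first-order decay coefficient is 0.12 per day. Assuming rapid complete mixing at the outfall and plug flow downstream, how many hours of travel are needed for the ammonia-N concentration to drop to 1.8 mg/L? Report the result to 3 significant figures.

96.7 h

Mass balance: C = (2900·0.1100 + 680.0·14.90) / 3580 = 10450/3580 = 2.919 mg/L.
2.919·exp(−k·t) = 1.8 → t = ln(2.919/1.8)/k = 348200 s = 96.71 h.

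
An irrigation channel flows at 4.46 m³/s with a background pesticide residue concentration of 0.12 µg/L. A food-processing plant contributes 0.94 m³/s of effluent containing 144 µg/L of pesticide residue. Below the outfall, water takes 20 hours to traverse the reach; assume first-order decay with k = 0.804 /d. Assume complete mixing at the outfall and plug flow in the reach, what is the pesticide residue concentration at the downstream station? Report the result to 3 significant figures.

12.9 µg/L

Conservation of mass: C = (4.460·0.1200 + 0.9400·144.0) / 5.400 = 135.9/5.400 = 25.17 µg/L.
Decay over the reach: 25.17·exp(−kt) = 25.17·0.5117 = 12.88 µg/L.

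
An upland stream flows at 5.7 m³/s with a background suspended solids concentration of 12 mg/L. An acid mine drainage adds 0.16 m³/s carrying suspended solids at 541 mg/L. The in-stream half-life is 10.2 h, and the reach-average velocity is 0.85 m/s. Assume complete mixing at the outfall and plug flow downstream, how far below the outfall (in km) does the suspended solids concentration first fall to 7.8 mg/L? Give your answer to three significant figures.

55.0 km

Conservation of mass: C = (5.700·12.00 + 0.1600·541.0) / 5.860 = 155.0/5.860 = 26.44 mg/L.
Half-life 10.2 h → k = ln 2 / 10.2 = 0.06796 h⁻¹ = 1.631 d⁻¹.
Set 26.44·exp(−k·t) = 7.8 → t = ln(26.44/7.8)/k = 64680 s = 17.97 h.
Distance = v·t = 0.85·64680 = 54980 m = 54.98 km.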